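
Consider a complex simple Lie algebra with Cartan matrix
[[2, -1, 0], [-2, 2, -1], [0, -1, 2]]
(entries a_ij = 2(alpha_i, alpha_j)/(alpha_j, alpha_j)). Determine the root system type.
B3

The matrix has rank 3 with 2's on the diagonal. Reading the off-diagonal entries as Dynkin edges (a single edge where a_ij = a_ji = -1; a double or triple edge where a_ij * a_ji = 2 or 3), the diagram is a chain of 3 nodes with a double edge at one end; the terminal node there is the unique short simple root (B_3). One simple-root ordering that puts it in standard form is (alpha_3, alpha_2, alpha_1). So the algebra is type B_3, i.e. so(7).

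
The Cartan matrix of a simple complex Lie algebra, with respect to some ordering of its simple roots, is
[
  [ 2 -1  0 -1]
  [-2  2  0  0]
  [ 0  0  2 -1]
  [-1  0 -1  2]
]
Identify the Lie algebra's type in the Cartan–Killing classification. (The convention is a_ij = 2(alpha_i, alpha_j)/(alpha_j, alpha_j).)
C4

The matrix has rank 4 with 2's on the diagonal. Reading the off-diagonal entries as Dynkin edges (a single edge where a_ij = a_ji = -1; a double or triple edge where a_ij * a_ji = 2 or 3), the diagram is a chain of 4 nodes with a double edge at one end; the terminal node there is the unique long simple root (C_4). One simple-root ordering that puts it in standard form is (alpha_3, alpha_4, alpha_1, alpha_2). So the algebra is type C_4, i.e. sp(8).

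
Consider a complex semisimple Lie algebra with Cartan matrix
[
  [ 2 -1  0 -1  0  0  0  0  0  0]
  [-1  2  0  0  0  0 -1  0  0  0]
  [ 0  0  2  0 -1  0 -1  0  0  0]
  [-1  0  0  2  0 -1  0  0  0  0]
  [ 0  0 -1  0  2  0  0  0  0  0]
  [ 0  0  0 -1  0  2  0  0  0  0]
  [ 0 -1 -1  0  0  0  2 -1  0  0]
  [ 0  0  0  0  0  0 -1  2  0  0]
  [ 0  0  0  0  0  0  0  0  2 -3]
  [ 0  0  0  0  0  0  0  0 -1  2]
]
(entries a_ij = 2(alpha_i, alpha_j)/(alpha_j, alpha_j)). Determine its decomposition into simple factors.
The diagram associated to this matrix has two connected components: the simple roots {alpha_1, alpha_2, alpha_3, alpha_4, alpha_5, alpha_6, alpha_7, alpha_8} form a chain of 7 nodes with one extra node attached to the third node from one end (E_8), and {alpha_9, alpha_10} form two nodes joined by a triple edge (G_2). A semisimple Lie algebra decomposes uniquely as the direct sum of simple ideals, one per connected component of its Dynkin diagram, so g ≅ E_8 ⊕ G_2 (dimension 248 + 14 = 262).

E_8 ⊕ G_2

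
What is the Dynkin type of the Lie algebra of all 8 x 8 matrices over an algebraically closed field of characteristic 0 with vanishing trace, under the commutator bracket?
This is sl(8), which has dimension 8^2 - 1 = 63 and rank 8 - 1 = 7 (a Cartan subalgebra is the diagonal traceless matrices). In the classification of classical Lie algebras, the special linear algebra sl(n+1) has type A_n; here n = 7, so the Dynkin diagram is a chain of 7 nodes with single edges (A_7). Hence the type is A_7.

A_7 (sl(8))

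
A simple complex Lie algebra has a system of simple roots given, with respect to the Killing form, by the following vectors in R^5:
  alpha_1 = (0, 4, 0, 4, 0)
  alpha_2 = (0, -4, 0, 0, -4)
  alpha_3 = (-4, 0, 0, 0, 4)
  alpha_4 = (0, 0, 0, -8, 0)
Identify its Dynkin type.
C_4 (sp(8))

Compute the Cartan integers a_ij = 2(alpha_i, alpha_j)/(alpha_j, alpha_j); the resulting 4x4 Cartan matrix is
[[2, -1, 0, -1], [-1, 2, -1, 0], [0, -1, 2, 0], [-2, 0, 0, 2]].
The roots have two lengths (squared-length ratio 2:1); the short ones are alpha_{1,2,3}. The associated Dynkin diagram is a chain of 4 nodes with a double edge at one end; the terminal node there is the unique long simple root (C_4), so the type is C_4 (the algebra sp(8)).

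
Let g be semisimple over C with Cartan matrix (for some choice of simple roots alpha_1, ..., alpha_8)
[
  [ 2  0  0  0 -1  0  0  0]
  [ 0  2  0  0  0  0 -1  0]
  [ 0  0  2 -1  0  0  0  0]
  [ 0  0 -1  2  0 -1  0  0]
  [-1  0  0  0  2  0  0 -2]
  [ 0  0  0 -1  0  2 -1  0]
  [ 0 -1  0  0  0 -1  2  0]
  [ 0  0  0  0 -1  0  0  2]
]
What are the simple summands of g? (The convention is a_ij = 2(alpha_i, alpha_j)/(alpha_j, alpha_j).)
The diagram associated to this matrix has two connected components: the simple roots {alpha_2, alpha_3, alpha_4, alpha_6, alpha_7} form a chain of 5 nodes with single edges (A_5), and {alpha_1, alpha_5, alpha_8} form a chain of 3 nodes with a double edge at one end; the terminal node there is the unique short simple root (B_3). A semisimple Lie algebra decomposes uniquely as the direct sum of simple ideals, one per connected component of its Dynkin diagram, so g ≅ A_5 ⊕ B_3 (dimension 35 + 21 = 56).

A_5 (sl(6)) ⊕ B_3 (so(7))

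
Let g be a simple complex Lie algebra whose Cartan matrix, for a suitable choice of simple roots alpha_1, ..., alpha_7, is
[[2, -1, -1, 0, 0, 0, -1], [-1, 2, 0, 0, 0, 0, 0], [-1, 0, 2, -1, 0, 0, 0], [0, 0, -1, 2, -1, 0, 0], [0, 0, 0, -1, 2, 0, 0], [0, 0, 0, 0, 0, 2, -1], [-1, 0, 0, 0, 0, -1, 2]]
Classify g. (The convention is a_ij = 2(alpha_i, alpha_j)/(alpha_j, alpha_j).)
E7

The matrix has rank 7 with 2's on the diagonal. Reading the off-diagonal entries as Dynkin edges (a single edge where a_ij = a_ji = -1; a double or triple edge where a_ij * a_ji = 2 or 3), the diagram is a chain of 6 nodes with one extra node attached to the third node from one end (E_7). One simple-root ordering that puts it in standard form is (alpha_6, alpha_2, alpha_7, alpha_1, alpha_3, alpha_4, alpha_5). So the algebra is type E_7.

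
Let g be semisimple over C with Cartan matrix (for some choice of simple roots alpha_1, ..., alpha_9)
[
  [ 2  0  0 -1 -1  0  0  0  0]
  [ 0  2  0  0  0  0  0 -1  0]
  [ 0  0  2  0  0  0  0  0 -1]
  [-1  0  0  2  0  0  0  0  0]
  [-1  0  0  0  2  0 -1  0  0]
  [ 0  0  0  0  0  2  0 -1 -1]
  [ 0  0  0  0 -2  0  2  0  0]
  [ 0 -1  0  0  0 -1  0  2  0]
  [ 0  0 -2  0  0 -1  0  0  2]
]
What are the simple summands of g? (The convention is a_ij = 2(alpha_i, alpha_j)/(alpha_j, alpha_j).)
type B_5 + type C_4

The diagram associated to this matrix has two connected components: the simple roots {alpha_2, alpha_3, alpha_6, alpha_8, alpha_9} form a chain of 5 nodes with a double edge at one end; the terminal node there is the unique short simple root (B_5), and {alpha_1, alpha_4, alpha_5, alpha_7} form a chain of 4 nodes with a double edge at one end; the terminal node there is the unique long simple root (C_4). A semisimple Lie algebra decomposes uniquely as the direct sum of simple ideals, one per connected component of its Dynkin diagram, so g ≅ B_5 ⊕ C_4 (dimension 55 + 36 = 91).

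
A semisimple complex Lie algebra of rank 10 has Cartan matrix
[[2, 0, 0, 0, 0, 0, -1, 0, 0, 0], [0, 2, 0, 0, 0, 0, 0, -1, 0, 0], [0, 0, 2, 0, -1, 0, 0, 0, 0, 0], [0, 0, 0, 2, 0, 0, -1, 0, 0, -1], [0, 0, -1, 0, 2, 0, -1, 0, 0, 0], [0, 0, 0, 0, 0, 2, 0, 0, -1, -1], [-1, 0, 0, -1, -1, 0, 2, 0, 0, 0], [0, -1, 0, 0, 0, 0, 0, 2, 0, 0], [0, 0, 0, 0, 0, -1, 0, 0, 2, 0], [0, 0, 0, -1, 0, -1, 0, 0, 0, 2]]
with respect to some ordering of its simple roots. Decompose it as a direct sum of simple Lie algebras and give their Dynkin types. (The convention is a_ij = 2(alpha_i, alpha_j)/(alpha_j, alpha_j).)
The diagram associated to this matrix has two connected components: the simple roots {alpha_2, alpha_8} form a chain of 2 nodes with single edges (A_2), and {alpha_1, alpha_3, alpha_4, alpha_5, alpha_6, alpha_7, alpha_9, alpha_10} form a chain of 7 nodes with one extra node attached to the third node from one end (E_8). A semisimple Lie algebra decomposes uniquely as the direct sum of simple ideals, one per connected component of its Dynkin diagram, so g ≅ A_2 ⊕ E_8 (dimension 8 + 248 = 256).

A_2 (sl(3)) ⊕ E_8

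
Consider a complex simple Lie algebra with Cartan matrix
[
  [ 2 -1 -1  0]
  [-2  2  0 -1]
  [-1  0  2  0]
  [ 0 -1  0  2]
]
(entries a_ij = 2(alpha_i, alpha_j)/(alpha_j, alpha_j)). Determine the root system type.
F_4

The matrix has rank 4 with 2's on the diagonal. Reading the off-diagonal entries as Dynkin edges (a single edge where a_ij = a_ji = -1; a double or triple edge where a_ij * a_ji = 2 or 3), the diagram is a chain of 4 nodes with a double edge between the middle two (F_4). One simple-root ordering that puts it in standard form is (alpha_4, alpha_2, alpha_1, alpha_3). So the algebra is type F_4.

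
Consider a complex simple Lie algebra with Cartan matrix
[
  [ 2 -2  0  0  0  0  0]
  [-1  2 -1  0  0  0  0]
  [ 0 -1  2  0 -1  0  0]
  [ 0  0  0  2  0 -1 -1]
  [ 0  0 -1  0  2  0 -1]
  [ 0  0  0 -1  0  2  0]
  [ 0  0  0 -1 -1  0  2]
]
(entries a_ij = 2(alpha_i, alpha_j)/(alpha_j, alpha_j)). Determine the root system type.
C7

The matrix has rank 7 with 2's on the diagonal. Reading the off-diagonal entries as Dynkin edges (a single edge where a_ij = a_ji = -1; a double or triple edge where a_ij * a_ji = 2 or 3), the diagram is a chain of 7 nodes with a double edge at one end; the terminal node there is the unique long simple root (C_7). One simple-root ordering that puts it in standard form is (alpha_6, alpha_4, alpha_7, alpha_5, alpha_3, alpha_2, alpha_1). So the algebra is type C_7, i.e. sp(14).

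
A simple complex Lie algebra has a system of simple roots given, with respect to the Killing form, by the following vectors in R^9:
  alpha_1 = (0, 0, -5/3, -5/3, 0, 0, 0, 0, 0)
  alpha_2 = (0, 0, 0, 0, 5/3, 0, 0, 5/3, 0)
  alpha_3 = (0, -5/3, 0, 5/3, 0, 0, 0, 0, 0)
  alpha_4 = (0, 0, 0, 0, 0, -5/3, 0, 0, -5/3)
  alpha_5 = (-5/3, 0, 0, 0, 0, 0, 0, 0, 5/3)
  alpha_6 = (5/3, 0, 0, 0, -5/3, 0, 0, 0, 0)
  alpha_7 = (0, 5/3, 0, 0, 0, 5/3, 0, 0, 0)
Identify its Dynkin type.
A_7 (sl(8))

Compute the Cartan integers a_ij = 2(alpha_i, alpha_j)/(alpha_j, alpha_j); the resulting 7x7 Cartan matrix is
[[2, 0, -1, 0, 0, 0, 0], [0, 2, 0, 0, 0, -1, 0], [-1, 0, 2, 0, 0, 0, -1], [0, 0, 0, 2, -1, 0, -1], [0, 0, 0, -1, 2, -1, 0], [0, -1, 0, 0, -1, 2, 0], [0, 0, -1, -1, 0, 0, 2]].
All simple roots have the same length, so the diagram is simply laced. The associated Dynkin diagram is a chain of 7 nodes with single edges (A_7), so the type is A_7 (the algebra sl(8)).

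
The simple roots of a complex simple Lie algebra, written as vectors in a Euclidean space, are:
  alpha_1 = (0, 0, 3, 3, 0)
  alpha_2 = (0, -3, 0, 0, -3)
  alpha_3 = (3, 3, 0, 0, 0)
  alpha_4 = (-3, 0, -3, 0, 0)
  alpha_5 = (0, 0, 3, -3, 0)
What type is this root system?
D_5

Compute the Cartan integers a_ij = 2(alpha_i, alpha_j)/(alpha_j, alpha_j); the resulting 5x5 Cartan matrix is
[[2, 0, 0, -1, 0], [0, 2, -1, 0, 0], [0, -1, 2, -1, 0], [-1, 0, -1, 2, -1], [0, 0, 0, -1, 2]].
All simple roots have the same length, so the diagram is simply laced. The associated Dynkin diagram is a chain of 3 nodes with a fork of two nodes at one end (D_5), so the type is D_5 (the algebra so(10)).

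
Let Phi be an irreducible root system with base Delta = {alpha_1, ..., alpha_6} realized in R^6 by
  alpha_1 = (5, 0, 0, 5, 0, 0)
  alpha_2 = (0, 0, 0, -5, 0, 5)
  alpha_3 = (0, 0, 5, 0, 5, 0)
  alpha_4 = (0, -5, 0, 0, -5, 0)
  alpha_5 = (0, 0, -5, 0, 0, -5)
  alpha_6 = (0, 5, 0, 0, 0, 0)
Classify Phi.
Compute the Cartan integers a_ij = 2(alpha_i, alpha_j)/(alpha_j, alpha_j); the resulting 6x6 Cartan matrix is
[[2, -1, 0, 0, 0, 0], [-1, 2, 0, 0, -1, 0], [0, 0, 2, -1, -1, 0], [0, 0, -1, 2, 0, -2], [0, -1, -1, 0, 2, 0], [0, 0, 0, -1, 0, 2]].
The roots have two lengths (squared-length ratio 2:1); the short ones are alpha_{6}. The associated Dynkin diagram is a chain of 6 nodes with a double edge at one end; the terminal node there is the unique short simple root (B_6), so the type is B_6 (the algebra so(13)).

B_6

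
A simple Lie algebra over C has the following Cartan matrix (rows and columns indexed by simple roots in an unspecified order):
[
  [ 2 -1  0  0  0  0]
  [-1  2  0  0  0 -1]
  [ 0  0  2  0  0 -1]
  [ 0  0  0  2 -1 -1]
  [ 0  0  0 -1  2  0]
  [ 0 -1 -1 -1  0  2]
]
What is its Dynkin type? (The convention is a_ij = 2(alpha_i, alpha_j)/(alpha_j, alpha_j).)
E6

The matrix has rank 6 with 2's on the diagonal. Reading the off-diagonal entries as Dynkin edges (a single edge where a_ij = a_ji = -1; a double or triple edge where a_ij * a_ji = 2 or 3), the diagram is a chain of 5 nodes with one extra node attached to the third node from one end (E_6). One simple-root ordering that puts it in standard form is (alpha_1, alpha_3, alpha_2, alpha_6, alpha_4, alpha_5). So the algebra is type E_6.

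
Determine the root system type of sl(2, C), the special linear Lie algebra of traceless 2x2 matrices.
A_1

This is sl(2), which has dimension 2^2 - 1 = 3 and rank 2 - 1 = 1 (a Cartan subalgebra is the diagonal traceless matrices). In the classification of classical Lie algebras, the special linear algebra sl(n+1) has type A_n; here n = 1, so the Dynkin diagram is a chain of 1 nodes with single edges (A_1). Hence the type is A_1.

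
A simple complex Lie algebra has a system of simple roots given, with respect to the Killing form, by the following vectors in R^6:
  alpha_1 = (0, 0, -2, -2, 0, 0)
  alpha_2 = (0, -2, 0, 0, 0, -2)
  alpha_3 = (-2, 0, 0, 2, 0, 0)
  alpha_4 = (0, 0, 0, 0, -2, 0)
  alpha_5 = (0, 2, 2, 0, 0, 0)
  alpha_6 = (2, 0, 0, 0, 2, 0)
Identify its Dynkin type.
B6

Compute the Cartan integers a_ij = 2(alpha_i, alpha_j)/(alpha_j, alpha_j); the resulting 6x6 Cartan matrix is
[[2, 0, -1, 0, -1, 0], [0, 2, 0, 0, -1, 0], [-1, 0, 2, 0, 0, -1], [0, 0, 0, 2, 0, -1], [-1, -1, 0, 0, 2, 0], [0, 0, -1, -2, 0, 2]].
The roots have two lengths (squared-length ratio 2:1); the short ones are alpha_{4}. The associated Dynkin diagram is a chain of 6 nodes with a double edge at one end; the terminal node there is the unique short simple root (B_6), so the type is B_6 (the algebra so(13)).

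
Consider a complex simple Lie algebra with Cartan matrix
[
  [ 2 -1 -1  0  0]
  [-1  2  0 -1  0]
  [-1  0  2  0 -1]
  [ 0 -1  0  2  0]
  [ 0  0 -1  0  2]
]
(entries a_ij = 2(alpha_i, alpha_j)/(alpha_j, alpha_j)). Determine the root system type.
A5

The matrix has rank 5 with 2's on the diagonal. Reading the off-diagonal entries as Dynkin edges (a single edge where a_ij = a_ji = -1; a double or triple edge where a_ij * a_ji = 2 or 3), the diagram is a chain of 5 nodes with single edges (A_5). One simple-root ordering that puts it in standard form is (alpha_5, alpha_3, alpha_1, alpha_2, alpha_4). So the algebra is type A_5, i.e. sl(6).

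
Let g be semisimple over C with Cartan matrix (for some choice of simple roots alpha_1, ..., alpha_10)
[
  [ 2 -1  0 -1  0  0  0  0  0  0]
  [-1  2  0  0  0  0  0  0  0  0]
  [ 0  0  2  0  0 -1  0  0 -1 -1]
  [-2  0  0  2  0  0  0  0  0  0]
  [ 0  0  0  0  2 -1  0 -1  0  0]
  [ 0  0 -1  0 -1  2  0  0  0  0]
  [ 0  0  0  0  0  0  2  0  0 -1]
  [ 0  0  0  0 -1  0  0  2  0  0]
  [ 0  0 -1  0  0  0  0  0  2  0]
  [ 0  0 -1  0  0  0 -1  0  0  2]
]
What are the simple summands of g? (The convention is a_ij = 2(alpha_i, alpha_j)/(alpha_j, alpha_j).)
C3 ⊕ E7

The diagram associated to this matrix has two connected components: the simple roots {alpha_1, alpha_2, alpha_4} form a chain of 3 nodes with a double edge at one end; the terminal node there is the unique long simple root (C_3), and {alpha_3, alpha_5, alpha_6, alpha_7, alpha_8, alpha_9, alpha_10} form a chain of 6 nodes with one extra node attached to the third node from one end (E_7). A semisimple Lie algebra decomposes uniquely as the direct sum of simple ideals, one per connected component of its Dynkin diagram, so g ≅ C_3 ⊕ E_7 (dimension 21 + 133 = 154).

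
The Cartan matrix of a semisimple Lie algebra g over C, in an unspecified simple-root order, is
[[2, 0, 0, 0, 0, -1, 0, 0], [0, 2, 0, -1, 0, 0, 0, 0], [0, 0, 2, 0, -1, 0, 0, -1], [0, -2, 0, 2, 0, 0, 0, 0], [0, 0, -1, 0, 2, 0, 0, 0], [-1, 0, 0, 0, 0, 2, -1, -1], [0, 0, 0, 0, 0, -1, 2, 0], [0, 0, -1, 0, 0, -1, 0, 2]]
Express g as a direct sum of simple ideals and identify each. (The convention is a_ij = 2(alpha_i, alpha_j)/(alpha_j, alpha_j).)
The diagram associated to this matrix has two connected components: the simple roots {alpha_2, alpha_4} form a chain of 2 nodes with a double edge at one end; the terminal node there is the unique short simple root (B_2), and {alpha_1, alpha_3, alpha_5, alpha_6, alpha_7, alpha_8} form a chain of 4 nodes with a fork of two nodes at one end (D_6). A semisimple Lie algebra decomposes uniquely as the direct sum of simple ideals, one per connected component of its Dynkin diagram, so g ≅ B_2 ⊕ D_6 (dimension 10 + 66 = 76).

type B_2 ⊕ type D_6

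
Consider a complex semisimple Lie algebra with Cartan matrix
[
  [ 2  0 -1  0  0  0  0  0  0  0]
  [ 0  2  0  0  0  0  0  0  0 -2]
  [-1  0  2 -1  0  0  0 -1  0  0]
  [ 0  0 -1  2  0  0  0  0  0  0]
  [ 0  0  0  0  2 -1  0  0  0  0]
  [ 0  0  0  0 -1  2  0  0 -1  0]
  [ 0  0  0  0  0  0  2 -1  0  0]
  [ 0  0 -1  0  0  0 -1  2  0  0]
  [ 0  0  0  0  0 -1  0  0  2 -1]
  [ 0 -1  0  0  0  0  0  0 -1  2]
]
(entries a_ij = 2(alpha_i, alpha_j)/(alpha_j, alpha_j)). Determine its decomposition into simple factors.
The diagram associated to this matrix has two connected components: the simple roots {alpha_2, alpha_5, alpha_6, alpha_9, alpha_10} form a chain of 5 nodes with a double edge at one end; the terminal node there is the unique long simple root (C_5), and {alpha_1, alpha_3, alpha_4, alpha_7, alpha_8} form a chain of 3 nodes with a fork of two nodes at one end (D_5). A semisimple Lie algebra decomposes uniquely as the direct sum of simple ideals, one per connected component of its Dynkin diagram, so g ≅ C_5 ⊕ D_5 (dimension 55 + 45 = 100).

C_5 (sp(10)) ⊕ D_5 (so(10))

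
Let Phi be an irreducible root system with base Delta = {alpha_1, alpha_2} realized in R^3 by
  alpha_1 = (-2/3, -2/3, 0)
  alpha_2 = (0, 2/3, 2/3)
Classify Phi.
Compute the Cartan integers a_ij = 2(alpha_i, alpha_j)/(alpha_j, alpha_j); the resulting 2x2 Cartan matrix is
[[2, -1], [-1, 2]].
All simple roots have the same length, so the diagram is simply laced. The associated Dynkin diagram is a chain of 2 nodes with single edges (A_2), so the type is A_2 (the algebra sl(3)).

type A_2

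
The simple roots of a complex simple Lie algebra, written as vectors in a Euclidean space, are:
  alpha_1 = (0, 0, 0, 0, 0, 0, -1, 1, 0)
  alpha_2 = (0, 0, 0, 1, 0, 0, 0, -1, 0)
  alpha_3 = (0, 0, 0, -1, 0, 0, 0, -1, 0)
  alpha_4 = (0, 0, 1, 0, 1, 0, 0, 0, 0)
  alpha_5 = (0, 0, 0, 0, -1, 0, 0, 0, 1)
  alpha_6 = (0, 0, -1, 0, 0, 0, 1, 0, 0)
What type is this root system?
Compute the Cartan integers a_ij = 2(alpha_i, alpha_j)/(alpha_j, alpha_j); the resulting 6x6 Cartan matrix is
[[2, -1, -1, 0, 0, -1], [-1, 2, 0, 0, 0, 0], [-1, 0, 2, 0, 0, 0], [0, 0, 0, 2, -1, -1], [0, 0, 0, -1, 2, 0], [-1, 0, 0, -1, 0, 2]].
All simple roots have the same length, so the diagram is simply laced. The associated Dynkin diagram is a chain of 4 nodes with a fork of two nodes at one end (D_6), so the type is D_6 (the algebra so(12)).

D_6 (so(12))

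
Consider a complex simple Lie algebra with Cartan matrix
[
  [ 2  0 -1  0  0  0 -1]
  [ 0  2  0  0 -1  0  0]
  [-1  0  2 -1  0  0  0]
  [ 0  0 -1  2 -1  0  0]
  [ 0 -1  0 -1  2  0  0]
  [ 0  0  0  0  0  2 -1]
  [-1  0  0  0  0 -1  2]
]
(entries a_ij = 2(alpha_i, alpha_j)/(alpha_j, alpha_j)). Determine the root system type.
The matrix has rank 7 with 2's on the diagonal. Reading the off-diagonal entries as Dynkin edges (a single edge where a_ij = a_ji = -1; a double or triple edge where a_ij * a_ji = 2 or 3), the diagram is a chain of 7 nodes with single edges (A_7). One simple-root ordering that puts it in standard form is (alpha_6, alpha_7, alpha_1, alpha_3, alpha_4, alpha_5, alpha_2). So the algebra is type A_7, i.e. sl(8).

A7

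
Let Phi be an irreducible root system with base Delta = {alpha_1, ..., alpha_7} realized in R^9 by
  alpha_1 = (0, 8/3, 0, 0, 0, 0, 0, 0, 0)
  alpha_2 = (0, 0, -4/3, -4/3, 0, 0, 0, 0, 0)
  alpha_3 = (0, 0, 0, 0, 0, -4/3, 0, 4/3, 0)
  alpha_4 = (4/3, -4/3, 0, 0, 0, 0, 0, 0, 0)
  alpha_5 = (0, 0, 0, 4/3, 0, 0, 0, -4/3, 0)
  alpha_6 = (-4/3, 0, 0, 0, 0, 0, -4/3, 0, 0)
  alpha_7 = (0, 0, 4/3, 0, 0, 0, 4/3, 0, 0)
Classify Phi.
C_7 (sp(14))

Compute the Cartan integers a_ij = 2(alpha_i, alpha_j)/(alpha_j, alpha_j); the resulting 7x7 Cartan matrix is
[[2, 0, 0, -2, 0, 0, 0], [0, 2, 0, 0, -1, 0, -1], [0, 0, 2, 0, -1, 0, 0], [-1, 0, 0, 2, 0, -1, 0], [0, -1, -1, 0, 2, 0, 0], [0, 0, 0, -1, 0, 2, -1], [0, -1, 0, 0, 0, -1, 2]].
The roots have two lengths (squared-length ratio 2:1); the short ones are alpha_{2,3,4,5,6,7}. The associated Dynkin diagram is a chain of 7 nodes with a double edge at one end; the terminal node there is the unique long simple root (C_7), so the type is C_7 (the algebra sp(14)).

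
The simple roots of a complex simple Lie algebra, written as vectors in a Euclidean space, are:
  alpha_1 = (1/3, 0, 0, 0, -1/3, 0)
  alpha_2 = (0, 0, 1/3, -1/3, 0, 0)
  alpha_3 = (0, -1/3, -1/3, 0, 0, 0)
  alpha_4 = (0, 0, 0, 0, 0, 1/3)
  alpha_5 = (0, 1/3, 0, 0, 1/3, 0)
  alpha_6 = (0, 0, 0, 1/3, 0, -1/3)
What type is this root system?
Compute the Cartan integers a_ij = 2(alpha_i, alpha_j)/(alpha_j, alpha_j); the resulting 6x6 Cartan matrix is
[[2, 0, 0, 0, -1, 0], [0, 2, -1, 0, 0, -1], [0, -1, 2, 0, -1, 0], [0, 0, 0, 2, 0, -1], [-1, 0, -1, 0, 2, 0], [0, -1, 0, -2, 0, 2]].
The roots have two lengths (squared-length ratio 2:1); the short ones are alpha_{4}. The associated Dynkin diagram is a chain of 6 nodes with a double edge at one end; the terminal node there is the unique short simple root (B_6), so the type is B_6 (the algebra so(13)).

type B_6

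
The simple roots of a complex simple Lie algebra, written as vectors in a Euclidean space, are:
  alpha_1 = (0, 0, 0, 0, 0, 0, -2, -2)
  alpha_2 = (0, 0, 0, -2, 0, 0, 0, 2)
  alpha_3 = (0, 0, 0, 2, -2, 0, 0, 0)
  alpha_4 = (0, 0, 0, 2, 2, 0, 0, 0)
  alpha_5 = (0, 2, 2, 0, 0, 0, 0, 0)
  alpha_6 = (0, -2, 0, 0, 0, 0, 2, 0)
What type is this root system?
Compute the Cartan integers a_ij = 2(alpha_i, alpha_j)/(alpha_j, alpha_j); the resulting 6x6 Cartan matrix is
[[2, -1, 0, 0, 0, -1], [-1, 2, -1, -1, 0, 0], [0, -1, 2, 0, 0, 0], [0, -1, 0, 2, 0, 0], [0, 0, 0, 0, 2, -1], [-1, 0, 0, 0, -1, 2]].
All simple roots have the same length, so the diagram is simply laced. The associated Dynkin diagram is a chain of 4 nodes with a fork of two nodes at one end (D_6), so the type is D_6 (the algebra so(12)).

D6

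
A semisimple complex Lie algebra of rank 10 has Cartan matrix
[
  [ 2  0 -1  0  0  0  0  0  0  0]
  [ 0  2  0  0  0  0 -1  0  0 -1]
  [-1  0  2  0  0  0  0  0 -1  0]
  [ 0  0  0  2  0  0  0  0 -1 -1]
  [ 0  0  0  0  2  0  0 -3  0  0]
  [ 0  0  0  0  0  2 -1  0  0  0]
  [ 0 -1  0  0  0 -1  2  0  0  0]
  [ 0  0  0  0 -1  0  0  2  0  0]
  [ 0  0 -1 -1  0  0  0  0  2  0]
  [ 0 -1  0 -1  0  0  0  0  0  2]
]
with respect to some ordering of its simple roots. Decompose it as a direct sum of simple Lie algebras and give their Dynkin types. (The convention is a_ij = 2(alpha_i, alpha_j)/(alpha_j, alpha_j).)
A_8 ⊕ G_2

The diagram associated to this matrix has two connected components: the simple roots {alpha_1, alpha_2, alpha_3, alpha_4, alpha_6, alpha_7, alpha_9, alpha_10} form a chain of 8 nodes with single edges (A_8), and {alpha_5, alpha_8} form two nodes joined by a triple edge (G_2). A semisimple Lie algebra decomposes uniquely as the direct sum of simple ideals, one per connected component of its Dynkin diagram, so g ≅ A_8 ⊕ G_2 (dimension 80 + 14 = 94).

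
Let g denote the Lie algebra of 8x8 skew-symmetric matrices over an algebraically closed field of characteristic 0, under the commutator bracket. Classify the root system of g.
This is so(8) with 8 even, which has dimension 8(8-1)/2 = 28 and rank 8/2 = 4. In the classification of classical Lie algebras, the orthogonal algebra so(2n) in an even number of variables has type D_n; here n = 4, so the Dynkin diagram is a chain of 2 nodes with a fork of two nodes at one end (D_4). Hence the type is D_4.

D4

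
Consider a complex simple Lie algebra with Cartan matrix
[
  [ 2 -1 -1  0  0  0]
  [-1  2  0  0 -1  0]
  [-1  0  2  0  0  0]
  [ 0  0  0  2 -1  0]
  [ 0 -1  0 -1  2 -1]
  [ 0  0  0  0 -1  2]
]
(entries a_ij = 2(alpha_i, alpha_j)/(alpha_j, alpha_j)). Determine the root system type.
D_6 (so(12))

The matrix has rank 6 with 2's on the diagonal. Reading the off-diagonal entries as Dynkin edges (a single edge where a_ij = a_ji = -1; a double or triple edge where a_ij * a_ji = 2 or 3), the diagram is a chain of 4 nodes with a fork of two nodes at one end (D_6). One simple-root ordering that puts it in standard form is (alpha_3, alpha_1, alpha_2, alpha_5, alpha_4, alpha_6). So the algebra is type D_6, i.e. so(12).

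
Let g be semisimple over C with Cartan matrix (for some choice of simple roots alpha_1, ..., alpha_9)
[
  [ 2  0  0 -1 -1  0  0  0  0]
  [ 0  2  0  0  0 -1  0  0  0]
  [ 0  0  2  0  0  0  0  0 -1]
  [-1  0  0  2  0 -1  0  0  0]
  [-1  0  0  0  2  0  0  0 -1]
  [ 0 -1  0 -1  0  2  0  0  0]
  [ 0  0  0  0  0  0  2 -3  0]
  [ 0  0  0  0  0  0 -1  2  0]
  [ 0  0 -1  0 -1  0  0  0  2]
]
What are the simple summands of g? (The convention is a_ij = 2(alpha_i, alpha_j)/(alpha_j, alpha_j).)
A7 ⊕ G2

The diagram associated to this matrix has two connected components: the simple roots {alpha_1, alpha_2, alpha_3, alpha_4, alpha_5, alpha_6, alpha_9} form a chain of 7 nodes with single edges (A_7), and {alpha_7, alpha_8} form two nodes joined by a triple edge (G_2). A semisimple Lie algebra decomposes uniquely as the direct sum of simple ideals, one per connected component of its Dynkin diagram, so g ≅ A_7 ⊕ G_2 (dimension 63 + 14 = 77).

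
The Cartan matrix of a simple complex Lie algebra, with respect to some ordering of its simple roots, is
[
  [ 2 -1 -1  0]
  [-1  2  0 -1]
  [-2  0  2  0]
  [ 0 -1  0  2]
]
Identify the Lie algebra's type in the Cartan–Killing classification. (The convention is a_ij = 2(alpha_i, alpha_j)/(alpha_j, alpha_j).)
C_4

The matrix has rank 4 with 2's on the diagonal. Reading the off-diagonal entries as Dynkin edges (a single edge where a_ij = a_ji = -1; a double or triple edge where a_ij * a_ji = 2 or 3), the diagram is a chain of 4 nodes with a double edge at one end; the terminal node there is the unique long simple root (C_4). One simple-root ordering that puts it in standard form is (alpha_4, alpha_2, alpha_1, alpha_3). So the algebra is type C_4, i.e. sp(8).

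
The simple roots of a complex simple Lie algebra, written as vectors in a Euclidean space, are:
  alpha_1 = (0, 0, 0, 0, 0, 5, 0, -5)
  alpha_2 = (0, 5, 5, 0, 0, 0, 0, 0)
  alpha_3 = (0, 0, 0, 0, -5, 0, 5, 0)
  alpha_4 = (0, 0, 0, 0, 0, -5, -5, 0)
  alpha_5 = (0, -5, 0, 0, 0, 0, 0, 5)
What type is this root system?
type A_5

Compute the Cartan integers a_ij = 2(alpha_i, alpha_j)/(alpha_j, alpha_j); the resulting 5x5 Cartan matrix is
[[2, 0, 0, -1, -1], [0, 2, 0, 0, -1], [0, 0, 2, -1, 0], [-1, 0, -1, 2, 0], [-1, -1, 0, 0, 2]].
All simple roots have the same length, so the diagram is simply laced. The associated Dynkin diagram is a chain of 5 nodes with single edges (A_5), so the type is A_5 (the algebra sl(6)).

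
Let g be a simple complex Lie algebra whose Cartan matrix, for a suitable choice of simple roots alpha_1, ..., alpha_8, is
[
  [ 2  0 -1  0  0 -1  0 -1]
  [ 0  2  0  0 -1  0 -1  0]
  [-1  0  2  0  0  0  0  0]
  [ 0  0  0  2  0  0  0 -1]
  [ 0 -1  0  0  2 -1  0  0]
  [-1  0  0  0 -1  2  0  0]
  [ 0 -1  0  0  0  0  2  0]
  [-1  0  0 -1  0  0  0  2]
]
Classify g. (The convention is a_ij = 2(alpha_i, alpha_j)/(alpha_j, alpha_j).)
E8

The matrix has rank 8 with 2's on the diagonal. Reading the off-diagonal entries as Dynkin edges (a single edge where a_ij = a_ji = -1; a double or triple edge where a_ij * a_ji = 2 or 3), the diagram is a chain of 7 nodes with one extra node attached to the third node from one end (E_8). One simple-root ordering that puts it in standard form is (alpha_4, alpha_3, alpha_8, alpha_1, alpha_6, alpha_5, alpha_2, alpha_7). So the algebra is type E_8.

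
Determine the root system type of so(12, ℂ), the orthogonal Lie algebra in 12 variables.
D_6 (so(12))

This is so(12) with 12 even, which has dimension 12(12-1)/2 = 66 and rank 12/2 = 6. In the classification of classical Lie algebras, the orthogonal algebra so(2n) in an even number of variables has type D_n; here n = 6, so the Dynkin diagram is a chain of 4 nodes with a fork of two nodes at one end (D_6). Hence the type is D_6.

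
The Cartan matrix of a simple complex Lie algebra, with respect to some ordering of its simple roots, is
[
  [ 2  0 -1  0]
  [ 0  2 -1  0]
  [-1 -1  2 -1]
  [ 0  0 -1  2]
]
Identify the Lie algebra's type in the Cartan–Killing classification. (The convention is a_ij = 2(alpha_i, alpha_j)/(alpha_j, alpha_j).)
D_4

The matrix has rank 4 with 2's on the diagonal. Reading the off-diagonal entries as Dynkin edges (a single edge where a_ij = a_ji = -1; a double or triple edge where a_ij * a_ji = 2 or 3), the diagram is a chain of 2 nodes with a fork of two nodes at one end (D_4). One simple-root ordering that puts it in standard form is (alpha_2, alpha_3, alpha_4, alpha_1). So the algebra is type D_4, i.e. so(8).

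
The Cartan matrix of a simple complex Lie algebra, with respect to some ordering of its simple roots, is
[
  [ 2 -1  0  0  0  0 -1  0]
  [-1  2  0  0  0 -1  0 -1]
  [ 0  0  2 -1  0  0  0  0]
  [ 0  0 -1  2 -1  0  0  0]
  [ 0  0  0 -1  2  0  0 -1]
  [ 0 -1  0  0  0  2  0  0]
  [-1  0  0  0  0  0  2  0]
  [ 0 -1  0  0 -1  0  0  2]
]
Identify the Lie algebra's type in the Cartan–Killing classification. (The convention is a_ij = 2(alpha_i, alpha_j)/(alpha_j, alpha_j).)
type E_8

The matrix has rank 8 with 2's on the diagonal. Reading the off-diagonal entries as Dynkin edges (a single edge where a_ij = a_ji = -1; a double or triple edge where a_ij * a_ji = 2 or 3), the diagram is a chain of 7 nodes with one extra node attached to the third node from one end (E_8). One simple-root ordering that puts it in standard form is (alpha_7, alpha_6, alpha_1, alpha_2, alpha_8, alpha_5, alpha_4, alpha_3). So the algebra is type E_8.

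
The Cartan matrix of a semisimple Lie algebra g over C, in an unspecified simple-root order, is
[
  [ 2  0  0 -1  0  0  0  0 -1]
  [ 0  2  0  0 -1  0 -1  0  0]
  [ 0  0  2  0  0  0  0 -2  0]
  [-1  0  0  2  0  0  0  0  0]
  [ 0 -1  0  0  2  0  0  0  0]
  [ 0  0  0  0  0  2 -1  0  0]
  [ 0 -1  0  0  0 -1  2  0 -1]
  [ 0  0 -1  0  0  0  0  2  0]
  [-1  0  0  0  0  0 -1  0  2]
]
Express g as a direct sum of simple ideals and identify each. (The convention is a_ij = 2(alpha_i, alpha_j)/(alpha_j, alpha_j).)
B2 ⊕ E7

The diagram associated to this matrix has two connected components: the simple roots {alpha_3, alpha_8} form a chain of 2 nodes with a double edge at one end; the terminal node there is the unique short simple root (B_2), and {alpha_1, alpha_2, alpha_4, alpha_5, alpha_6, alpha_7, alpha_9} form a chain of 6 nodes with one extra node attached to the third node from one end (E_7). A semisimple Lie algebra decomposes uniquely as the direct sum of simple ideals, one per connected component of its Dynkin diagram, so g ≅ B_2 ⊕ E_7 (dimension 10 + 133 = 143).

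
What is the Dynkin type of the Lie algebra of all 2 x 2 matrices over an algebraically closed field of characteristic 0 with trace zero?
A_1

This is sl(2), which has dimension 2^2 - 1 = 3 and rank 2 - 1 = 1 (a Cartan subalgebra is the diagonal traceless matrices). In the classification of classical Lie algebras, the special linear algebra sl(n+1) has type A_n; here n = 1, so the Dynkin diagram is a chain of 1 nodes with single edges (A_1). Hence the type is A_1.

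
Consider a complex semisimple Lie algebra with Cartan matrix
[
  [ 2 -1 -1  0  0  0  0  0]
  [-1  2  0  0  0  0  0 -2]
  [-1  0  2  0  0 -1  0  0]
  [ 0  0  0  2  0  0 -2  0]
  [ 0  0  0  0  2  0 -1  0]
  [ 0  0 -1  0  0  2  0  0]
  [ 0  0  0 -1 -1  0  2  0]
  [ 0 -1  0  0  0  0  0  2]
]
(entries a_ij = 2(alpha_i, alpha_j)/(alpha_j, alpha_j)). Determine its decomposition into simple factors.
The diagram associated to this matrix has two connected components: the simple roots {alpha_1, alpha_2, alpha_3, alpha_6, alpha_8} form a chain of 5 nodes with a double edge at one end; the terminal node there is the unique short simple root (B_5), and {alpha_4, alpha_5, alpha_7} form a chain of 3 nodes with a double edge at one end; the terminal node there is the unique long simple root (C_3). A semisimple Lie algebra decomposes uniquely as the direct sum of simple ideals, one per connected component of its Dynkin diagram, so g ≅ B_5 ⊕ C_3 (dimension 55 + 21 = 76).

type B_5 + type C_3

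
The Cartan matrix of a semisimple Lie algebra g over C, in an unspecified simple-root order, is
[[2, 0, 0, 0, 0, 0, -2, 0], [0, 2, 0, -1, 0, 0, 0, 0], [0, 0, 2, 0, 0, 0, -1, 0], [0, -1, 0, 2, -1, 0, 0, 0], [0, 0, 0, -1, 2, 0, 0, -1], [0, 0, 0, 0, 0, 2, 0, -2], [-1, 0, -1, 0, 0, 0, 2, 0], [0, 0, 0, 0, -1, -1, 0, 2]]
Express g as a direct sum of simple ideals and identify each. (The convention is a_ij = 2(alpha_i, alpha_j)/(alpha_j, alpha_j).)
C_3 (sp(6)) ⊕ C_5 (sp(10))

The diagram associated to this matrix has two connected components: the simple roots {alpha_1, alpha_3, alpha_7} form a chain of 3 nodes with a double edge at one end; the terminal node there is the unique long simple root (C_3), and {alpha_2, alpha_4, alpha_5, alpha_6, alpha_8} form a chain of 5 nodes with a double edge at one end; the terminal node there is the unique long simple root (C_5). A semisimple Lie algebra decomposes uniquely as the direct sum of simple ideals, one per connected component of its Dynkin diagram, so g ≅ C_3 ⊕ C_5 (dimension 21 + 55 = 76).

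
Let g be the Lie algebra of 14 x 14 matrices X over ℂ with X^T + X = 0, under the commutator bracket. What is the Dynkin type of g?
This is so(14) with 14 even, which has dimension 14(14-1)/2 = 91 and rank 14/2 = 7. In the classification of classical Lie algebras, the orthogonal algebra so(2n) in an even number of variables has type D_n; here n = 7, so the Dynkin diagram is a chain of 5 nodes with a fork of two nodes at one end (D_7). Hence the type is D_7.

D_7 (so(14))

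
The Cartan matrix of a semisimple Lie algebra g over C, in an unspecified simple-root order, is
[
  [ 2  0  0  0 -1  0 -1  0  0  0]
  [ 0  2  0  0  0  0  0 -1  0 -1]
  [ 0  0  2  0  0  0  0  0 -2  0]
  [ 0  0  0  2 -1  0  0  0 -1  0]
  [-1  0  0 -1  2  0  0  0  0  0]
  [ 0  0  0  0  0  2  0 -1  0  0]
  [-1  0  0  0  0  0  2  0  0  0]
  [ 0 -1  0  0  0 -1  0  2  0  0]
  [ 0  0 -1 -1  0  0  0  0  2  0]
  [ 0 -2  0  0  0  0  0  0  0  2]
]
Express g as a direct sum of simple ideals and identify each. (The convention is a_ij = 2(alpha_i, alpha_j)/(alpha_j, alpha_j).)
The diagram associated to this matrix has two connected components: the simple roots {alpha_2, alpha_6, alpha_8, alpha_10} form a chain of 4 nodes with a double edge at one end; the terminal node there is the unique long simple root (C_4), and {alpha_1, alpha_3, alpha_4, alpha_5, alpha_7, alpha_9} form a chain of 6 nodes with a double edge at one end; the terminal node there is the unique long simple root (C_6). A semisimple Lie algebra decomposes uniquely as the direct sum of simple ideals, one per connected component of its Dynkin diagram, so g ≅ C_4 ⊕ C_6 (dimension 36 + 78 = 114).

type C_4 + type C_6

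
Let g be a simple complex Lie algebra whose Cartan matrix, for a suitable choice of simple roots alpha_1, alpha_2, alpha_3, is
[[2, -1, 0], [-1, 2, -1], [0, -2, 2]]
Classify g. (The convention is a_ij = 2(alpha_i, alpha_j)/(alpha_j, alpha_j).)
The matrix has rank 3 with 2's on the diagonal. Reading the off-diagonal entries as Dynkin edges (a single edge where a_ij = a_ji = -1; a double or triple edge where a_ij * a_ji = 2 or 3), the diagram is a chain of 3 nodes with a double edge at one end; the terminal node there is the unique long simple root (C_3). One simple-root ordering that puts it in standard form is (alpha_1, alpha_2, alpha_3). So the algebra is type C_3, i.e. sp(6).

type C_3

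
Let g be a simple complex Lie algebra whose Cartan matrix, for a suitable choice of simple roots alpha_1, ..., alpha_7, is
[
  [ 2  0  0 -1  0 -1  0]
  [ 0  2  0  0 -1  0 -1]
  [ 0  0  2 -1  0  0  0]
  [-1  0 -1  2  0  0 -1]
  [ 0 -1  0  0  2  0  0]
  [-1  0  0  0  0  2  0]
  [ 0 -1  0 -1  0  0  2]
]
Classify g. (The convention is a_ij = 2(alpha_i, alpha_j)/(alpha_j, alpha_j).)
The matrix has rank 7 with 2's on the diagonal. Reading the off-diagonal entries as Dynkin edges (a single edge where a_ij = a_ji = -1; a double or triple edge where a_ij * a_ji = 2 or 3), the diagram is a chain of 6 nodes with one extra node attached to the third node from one end (E_7). One simple-root ordering that puts it in standard form is (alpha_6, alpha_3, alpha_1, alpha_4, alpha_7, alpha_2, alpha_5). So the algebra is type E_7.

E_7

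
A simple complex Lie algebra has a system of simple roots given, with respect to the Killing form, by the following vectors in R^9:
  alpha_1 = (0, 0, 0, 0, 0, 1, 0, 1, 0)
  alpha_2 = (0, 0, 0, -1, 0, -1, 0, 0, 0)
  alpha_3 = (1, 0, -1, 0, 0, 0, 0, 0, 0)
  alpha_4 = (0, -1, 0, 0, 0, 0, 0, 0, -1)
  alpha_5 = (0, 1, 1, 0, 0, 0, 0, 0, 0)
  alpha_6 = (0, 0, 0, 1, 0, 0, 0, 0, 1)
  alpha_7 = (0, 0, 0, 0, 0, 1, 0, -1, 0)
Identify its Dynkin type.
type D_7

Compute the Cartan integers a_ij = 2(alpha_i, alpha_j)/(alpha_j, alpha_j); the resulting 7x7 Cartan matrix is
[[2, -1, 0, 0, 0, 0, 0], [-1, 2, 0, 0, 0, -1, -1], [0, 0, 2, 0, -1, 0, 0], [0, 0, 0, 2, -1, -1, 0], [0, 0, -1, -1, 2, 0, 0], [0, -1, 0, -1, 0, 2, 0], [0, -1, 0, 0, 0, 0, 2]].
All simple roots have the same length, so the diagram is simply laced. The associated Dynkin diagram is a chain of 5 nodes with a fork of two nodes at one end (D_7), so the type is D_7 (the algebra so(14)).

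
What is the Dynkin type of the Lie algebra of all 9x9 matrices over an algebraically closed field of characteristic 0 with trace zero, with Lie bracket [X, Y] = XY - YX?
A_8 (sl(9))

This is sl(9), which has dimension 9^2 - 1 = 80 and rank 9 - 1 = 8 (a Cartan subalgebra is the diagonal traceless matrices). In the classification of classical Lie algebras, the special linear algebra sl(n+1) has type A_n; here n = 8, so the Dynkin diagram is a chain of 8 nodes with single edges (A_8). Hence the type is A_8.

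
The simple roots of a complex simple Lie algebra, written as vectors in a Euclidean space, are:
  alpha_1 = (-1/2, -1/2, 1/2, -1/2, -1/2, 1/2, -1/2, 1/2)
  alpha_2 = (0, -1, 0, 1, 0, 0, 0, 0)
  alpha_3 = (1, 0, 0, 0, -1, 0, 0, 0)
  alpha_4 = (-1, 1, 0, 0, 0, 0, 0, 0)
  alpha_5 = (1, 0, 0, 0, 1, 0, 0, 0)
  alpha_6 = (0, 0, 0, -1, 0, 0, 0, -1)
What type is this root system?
type E_6

Compute the Cartan integers a_ij = 2(alpha_i, alpha_j)/(alpha_j, alpha_j); the resulting 6x6 Cartan matrix is
[[2, 0, 0, 0, -1, 0], [0, 2, 0, -1, 0, -1], [0, 0, 2, -1, 0, 0], [0, -1, -1, 2, -1, 0], [-1, 0, 0, -1, 2, 0], [0, -1, 0, 0, 0, 2]].
All simple roots have the same length, so the diagram is simply laced. The associated Dynkin diagram is a chain of 5 nodes with one extra node attached to the third node from one end (E_6), so the type is E_6.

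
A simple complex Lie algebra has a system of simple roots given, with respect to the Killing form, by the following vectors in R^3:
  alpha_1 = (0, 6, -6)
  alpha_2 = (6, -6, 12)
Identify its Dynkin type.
Compute the Cartan integers a_ij = 2(alpha_i, alpha_j)/(alpha_j, alpha_j); the resulting 2x2 Cartan matrix is
[[2, -1], [-3, 2]].
The roots have two lengths (squared-length ratio 3:1); the short ones are alpha_{1}. The associated Dynkin diagram is two nodes joined by a triple edge (G_2), so the type is G_2.

G_2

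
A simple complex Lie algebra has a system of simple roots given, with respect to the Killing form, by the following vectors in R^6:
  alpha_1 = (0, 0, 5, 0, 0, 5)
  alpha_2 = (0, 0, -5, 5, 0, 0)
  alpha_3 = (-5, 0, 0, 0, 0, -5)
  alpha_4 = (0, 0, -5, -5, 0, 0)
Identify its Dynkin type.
D4

Compute the Cartan integers a_ij = 2(alpha_i, alpha_j)/(alpha_j, alpha_j); the resulting 4x4 Cartan matrix is
[[2, -1, -1, -1], [-1, 2, 0, 0], [-1, 0, 2, 0], [-1, 0, 0, 2]].
All simple roots have the same length, so the diagram is simply laced. The associated Dynkin diagram is a chain of 2 nodes with a fork of two nodes at one end (D_4), so the type is D_4 (the algebra so(8)).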